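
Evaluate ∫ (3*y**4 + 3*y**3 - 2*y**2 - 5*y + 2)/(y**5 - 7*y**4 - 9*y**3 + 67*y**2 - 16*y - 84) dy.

8101*log(y - 7)/2000 - 301*log(y - 2)/225 - 5*log(y + 1)/144 + 161*log(y + 3)/500 + 56/(75*y - 150) + C

Factor the denominator: (y - 7)*(y - 2)**2*(y + 1)*(y + 3).
Partial-fraction decomposition: 161/(500*(y + 3)) - 5/(144*(y + 1)) - 301/(225*(y - 2)) - 56/(75*(y - 2)**2) + 8101/(2000*(y - 7)).
Integrate each term; A/(y−a) gives A·log|y−a|; A/(y−a)² gives −A/(y−a).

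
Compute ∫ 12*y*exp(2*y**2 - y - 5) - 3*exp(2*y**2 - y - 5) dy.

Let u = 2*y**2 - y - 5, so du = (4*y - 1) dy.
Rewriting, the integral becomes 3·∫ e^u du = 3·e^u.
Substituting back, u = 2*y**2 - y - 5.

3*exp(2*y**2 - y - 5) + C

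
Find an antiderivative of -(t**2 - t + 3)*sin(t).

t**2*cos(t) - 2*t*sin(t) - t*cos(t) + sin(t) + cos(t) + C

Use integration by parts with u = t**2 - t + 3, dv = -sin(t) dt, so v = cos(t).
Apply parts 2 times (tabular method): alternate signs, differentiate u down to 0, integrate dv up.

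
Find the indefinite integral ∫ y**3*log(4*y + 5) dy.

Use integration by parts with u = log(4*y + 5), dv = y**3 dy.
Then du = 4/(4*y + 5) dy and v = y**4/4.

y**4*log(4*y + 5)/4 - y**4/16 + 5*y**3/48 - 25*y**2/128 + 125*y/256 - 625*log(4*y + 5)/1024 + C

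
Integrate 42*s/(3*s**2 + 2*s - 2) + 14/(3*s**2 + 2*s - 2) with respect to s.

Let u = 3*s**2 + 2*s - 2, so du = (6*s + 2) ds.
Rewriting, the integral becomes 7·∫ 1/u du = 7·log(u).
Substituting back, u = 3*s**2 + 2*s - 2.

7*log(3*s**2 + 2*s - 2) + C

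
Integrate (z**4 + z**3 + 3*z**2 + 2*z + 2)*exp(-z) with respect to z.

Use integration by parts with u = z**4 + z**3 + 3*z**2 + 2*z + 2, dv = exp(-z) dz, so v = -exp(-z).
Apply parts 4 times (tabular method): alternate signs, differentiate u down to 0, integrate dv up.

(-z**4 - 5*z**3 - 18*z**2 - 38*z - 40)*exp(-z) + C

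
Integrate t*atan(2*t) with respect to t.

t**2*atan(2*t)/2 - t/4 + atan(2*t)/8 + C

Use integration by parts with u = arctan(2*t), dv = t dt.
Then du = 2/(4*t**2 + 1) dt.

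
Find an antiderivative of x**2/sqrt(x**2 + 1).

x*sqrt(x**2 + 1)/2 - log(x + sqrt(x**2 + 1))/2 + C

Substitute x = tan(θ), so dx = sec(θ)^2 dθ and the radical becomes sqrt(x**2 + 1) = sec(θ) by the Pythagorean identity.
Integrate the resulting trig expression in θ, then back-substitute tan(θ) = x, sec(θ) = sqrt(x**2 + 1) (absorbing any constant into C).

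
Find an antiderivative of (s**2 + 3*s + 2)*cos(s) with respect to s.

Use integration by parts with u = s**2 + 3*s + 2, dv = cos(s) ds, so v = sin(s).
Apply parts 2 times (tabular method): alternate signs, differentiate u down to 0, integrate dv up.

s**2*sin(s) + 3*s*sin(s) + 2*s*cos(s) + 3*cos(s) + C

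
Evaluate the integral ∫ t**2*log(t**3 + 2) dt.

Let u = t**3 + 2, so du = (3*t**2) dt.
The integral becomes (1/3)·∫ log(u) du; integrate by parts with u′=log(u), dv′=du.

t**3*log(t**3 + 2)/3 - t**3/3 + 2*log(t**3 + 2)/3 + C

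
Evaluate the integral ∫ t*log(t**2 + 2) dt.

t**2*log(t**2 + 2)/2 - t**2/2 + log(t**2 + 2) + C

Let u = t**2 + 2, so du = (2*t) dt.
The integral becomes (1/2)·∫ log(u) du; integrate by parts with u′=log(u), dv′=du.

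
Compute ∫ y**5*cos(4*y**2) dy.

Let u = y², du = 2y dy; rewrite as (1/2)∫ u^2·cos(4u) du.
Now integrate by parts 2 times.

y**4*sin(4*y**2)/8 + y**2*cos(4*y**2)/16 - sin(4*y**2)/64 + C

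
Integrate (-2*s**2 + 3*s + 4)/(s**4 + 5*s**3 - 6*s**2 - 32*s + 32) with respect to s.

Factor the denominator: (s - 2)*(s - 1)*(s + 4)**2.
Partial-fraction decomposition: 13/(90*(s + 4)) - 4/(3*(s + 4)**2) - 1/(5*(s - 1)) + 1/(18*(s - 2)).
Integrate each term; A/(s−a) gives A·log|s−a|; A/(s−a)² gives −A/(s−a).

log(s - 2)/18 - log(s - 1)/5 + 13*log(s + 4)/90 + 4/(3*s + 12) + C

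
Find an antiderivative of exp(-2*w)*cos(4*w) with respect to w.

Let I denote the integral. Integrate by parts with u = cos(4*w), dv = exp(-2*w) dw, so v = -exp(-2*w)/2: I = -exp(-2*w)*cos(4*w)/2 − 2·∫ exp(-2*w)*sin(4*w) dw.
Apply parts again with u = sin(4*w), dv = exp(-2*w) dw: ∫ exp(-2*w)*sin(4*w) dw = -exp(-2*w)*sin(4*w)/2 + 2·I. Substituting back brings back I: I = exp(-2*w)*sin(4*w) - exp(-2*w)*cos(4*w)/2 − 4·I.
Solving for I: (1 + 4)·I equals the remaining terms, so I = (1/5)·(exp(-2*w)*sin(4*w) - exp(-2*w)*cos(4*w)/2).

exp(-2*w)*sin(4*w)/5 - exp(-2*w)*cos(4*w)/10 + C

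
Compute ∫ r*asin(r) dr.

Use integration by parts with u = arcsin(r), dv = r dr.
Then du = 1/sqrt(-r**2 + 1) dr.

r**2*asin(r)/2 + r*sqrt(-r**2 + 1)/4 - asin(r)/4 + C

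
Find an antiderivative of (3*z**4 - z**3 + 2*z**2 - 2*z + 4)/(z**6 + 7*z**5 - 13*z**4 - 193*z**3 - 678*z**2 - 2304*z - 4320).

934*log(z - 6)/12375 + 16776*log(z + 4)/3125 - 1032*log(z + 5)/187 + 17911*log(z**2 + 9)/478125 - 11021*atan(z/3)/478125 + 438/(125*z + 500) + C

Factor the denominator: (z - 6)*(z + 4)**2*(z + 5)*(z**2 + 9).
Partial-fraction decomposition: (35822*z - 33063)/(478125*(z**2 + 9)) - 1032/(187*(z + 5)) + 16776/(3125*(z + 4)) - 438/(125*(z + 4)**2) + 934/(12375*(z - 6)).
Integrate each term; A/(z−a) gives A·log|z−a|; the (Bz+D)/(z²+p²) term gives a log and an atan.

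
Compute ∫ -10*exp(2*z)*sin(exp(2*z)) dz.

5*cos(exp(2*z)) + C

Let u = exp(2*z), so du = (2*exp(2*z)) dz.
Rewriting, the integral becomes -5·∫ sin(u) du = -5·-cos(u).
Substituting back, u = exp(2*z).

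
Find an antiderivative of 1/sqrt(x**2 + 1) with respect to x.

log(x + sqrt(x**2 + 1)) + C

Substitute x = tan(θ), so dx = sec(θ)^2 dθ and the radical becomes sqrt(x**2 + 1) = sec(θ) by the Pythagorean identity.
Integrate the resulting trig expression in θ, then back-substitute tan(θ) = x, sec(θ) = sqrt(x**2 + 1) (absorbing any constant into C).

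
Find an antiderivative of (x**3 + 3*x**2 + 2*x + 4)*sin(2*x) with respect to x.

Use integration by parts with u = x**3 + 3*x**2 + 2*x + 4, dv = sin(2*x) dx, so v = -cos(2*x)/2.
Apply parts 3 times (tabular method): alternate signs, differentiate u down to 0, integrate dv up.

-x**3*cos(2*x)/2 + 3*x**2*sin(2*x)/4 - 3*x**2*cos(2*x)/2 + 3*x*sin(2*x)/2 - x*cos(2*x)/4 + sin(2*x)/8 - 5*cos(2*x)/4 + C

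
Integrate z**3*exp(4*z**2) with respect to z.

Let u = z², du = 2z dz; rewrite as (1/2)∫ u^1·exp(4u) du.
Now integrate by parts 1 time.

(4*z**2 - 1)*exp(4*z**2)/32 + C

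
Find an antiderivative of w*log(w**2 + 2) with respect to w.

Let u = w**2 + 2, so du = (2*w) dw.
The integral becomes (1/2)·∫ log(u) du; integrate by parts with u′=log(u), dv′=du.

w**2*log(w**2 + 2)/2 - w**2/2 + log(w**2 + 2) + C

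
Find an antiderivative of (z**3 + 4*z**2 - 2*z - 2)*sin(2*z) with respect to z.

Use integration by parts with u = z**3 + 4*z**2 - 2*z - 2, dv = sin(2*z) dz, so v = -cos(2*z)/2.
Apply parts 3 times (tabular method): alternate signs, differentiate u down to 0, integrate dv up.

-z**3*cos(2*z)/2 + 3*z**2*sin(2*z)/4 - 2*z**2*cos(2*z) + 2*z*sin(2*z) + 7*z*cos(2*z)/4 - 7*sin(2*z)/8 + 2*cos(2*z) + C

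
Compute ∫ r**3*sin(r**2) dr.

-r**2*cos(r**2)/2 + sin(r**2)/2 + C

Let u = r², du = 2r dr; rewrite as (1/2)∫ u^1·sin(1u) du.
Now integrate by parts 1 time.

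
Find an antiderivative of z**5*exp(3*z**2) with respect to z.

Let u = z², du = 2z dz; rewrite as (1/2)∫ u^2·exp(3u) du.
Now integrate by parts 2 times.

(9*z**4 - 6*z**2 + 2)*exp(3*z**2)/54 + C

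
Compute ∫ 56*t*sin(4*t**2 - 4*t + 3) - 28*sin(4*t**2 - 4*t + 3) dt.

Let u = 4*t**2 - 4*t + 3, so du = (8*t - 4) dt.
Rewriting, the integral becomes 7·∫ sin(u) du = 7·-cos(u).
Substituting back, u = 4*t**2 - 4*t + 3.

-7*cos(4*t**2 - 4*t + 3) + C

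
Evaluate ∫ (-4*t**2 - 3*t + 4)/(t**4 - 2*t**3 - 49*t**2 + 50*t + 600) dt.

-79*log(t - 6)/55 + 37*log(t - 5)/30 - 8*log(t + 4)/15 + 81*log(t + 5)/110 + C

Factor the denominator: (t - 6)*(t - 5)*(t + 4)*(t + 5).
Partial-fraction decomposition: 81/(110*(t + 5)) - 8/(15*(t + 4)) + 37/(30*(t - 5)) - 79/(55*(t - 6)).
Integrate each term: A/(t−a) contributes A·log|t−a|.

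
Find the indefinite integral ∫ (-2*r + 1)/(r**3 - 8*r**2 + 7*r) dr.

log(r)/7 - 13*log(r - 7)/42 + log(r - 1)/6 + C

Factor the denominator: r*(r - 7)*(r - 1).
Partial-fraction decomposition: 1/(6*(r - 1)) - 13/(42*(r - 7)) + 1/(7*r).
Integrate each term: A/(r−a) contributes A·log|r−a|.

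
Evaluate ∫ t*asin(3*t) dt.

t**2*asin(3*t)/2 + t*sqrt(-9*t**2 + 1)/12 - asin(3*t)/36 + C

Use integration by parts with u = arcsin(3*t), dv = t dt.
Then du = 3/sqrt(-9*t**2 + 1) dt.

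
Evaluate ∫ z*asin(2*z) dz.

z**2*asin(2*z)/2 + z*sqrt(-4*z**2 + 1)/8 - asin(2*z)/16 + C

Use integration by parts with u = arcsin(2*z), dv = z dz.
Then du = 2/sqrt(-4*z**2 + 1) dz.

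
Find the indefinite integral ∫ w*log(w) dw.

w**2*log(w)/2 - w**2/4 + C

Use integration by parts with u = log(w), dv = w dw.
Then du = 1/w dw and v = w**2/2.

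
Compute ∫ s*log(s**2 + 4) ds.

s**2*log(s**2 + 4)/2 - s**2/2 + 2*log(s**2 + 4) + C

Let u = s**2 + 4, so du = (2*s) ds.
The integral becomes (1/2)·∫ log(u) du; integrate by parts with u′=log(u), dv′=du.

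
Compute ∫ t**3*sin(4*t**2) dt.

Let u = t², du = 2t dt; rewrite as (1/2)∫ u^1·sin(4u) du.
Now integrate by parts 1 time.

-t**2*cos(4*t**2)/8 + sin(4*t**2)/32 + C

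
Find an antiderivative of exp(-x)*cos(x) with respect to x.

Let I denote the integral. Integrate by parts with u = cos(x), dv = exp(-x) dx, so v = -exp(-x): I = -exp(-x)*cos(x) − ∫ exp(-x)*sin(x) dx.
Apply parts again with u = sin(x), dv = exp(-x) dx: ∫ exp(-x)*sin(x) dx = -exp(-x)*sin(x) + I. Substituting back brings back I: I = exp(-x)*sin(x) - exp(-x)*cos(x) − I.
Solving for I: (1 + 1)·I equals the remaining terms, so I = (1/2)·(exp(-x)*sin(x) - exp(-x)*cos(x)).

exp(-x)*sin(x)/2 - exp(-x)*cos(x)/2 + C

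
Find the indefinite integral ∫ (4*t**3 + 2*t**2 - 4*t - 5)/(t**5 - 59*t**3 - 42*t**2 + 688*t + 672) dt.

479*log(t - 7)/1144 - 89*log(t - 4)/400 - log(t + 1)/200 + 71*log(t + 4)/176 - 773*log(t + 6)/1300 + C

Factor the denominator: (t - 7)*(t - 4)*(t + 1)*(t + 4)*(t + 6).
Partial-fraction decomposition: -773/(1300*(t + 6)) + 71/(176*(t + 4)) - 1/(200*(t + 1)) - 89/(400*(t - 4)) + 479/(1144*(t - 7)).
Integrate each term: A/(t−a) contributes A·log|t−a|.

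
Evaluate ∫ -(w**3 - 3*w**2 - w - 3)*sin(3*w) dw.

Use integration by parts with u = w**3 - 3*w**2 - w - 3, dv = -sin(3*w) dw, so v = cos(3*w)/3.
Apply parts 3 times (tabular method): alternate signs, differentiate u down to 0, integrate dv up.

w**3*cos(3*w)/3 - w**2*sin(3*w)/3 - w**2*cos(3*w) + 2*w*sin(3*w)/3 - 5*w*cos(3*w)/9 + 5*sin(3*w)/27 - 7*cos(3*w)/9 + C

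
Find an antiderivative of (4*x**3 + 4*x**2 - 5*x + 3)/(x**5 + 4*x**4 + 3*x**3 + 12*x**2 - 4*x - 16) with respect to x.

3*log(x - 1)/25 - 4*log(x + 1)/15 - 169*log(x + 4)/300 + 71*log(x**2 + 4)/200 + 17*atan(x/2)/25 + C

Factor the denominator: (x - 1)*(x + 1)*(x + 4)*(x**2 + 4).
Partial-fraction decomposition: (71*x + 136)/(100*(x**2 + 4)) - 169/(300*(x + 4)) - 4/(15*(x + 1)) + 3/(25*(x - 1)).
Integrate each term; A/(x−a) gives A·log|x−a|; the (Bx+D)/(x²+p²) term gives a log and an atan.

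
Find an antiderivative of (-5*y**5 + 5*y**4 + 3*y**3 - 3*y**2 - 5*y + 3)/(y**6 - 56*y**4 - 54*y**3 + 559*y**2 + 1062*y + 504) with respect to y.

-3559*log(y - 7)/1248 + 3713*log(y - 4)/5250 - 79*log(y + 1)/800 + 51*log(y + 3)/28 - 14879*log(y + 6)/3250 - 3/(100*y + 100) + C

Factor the denominator: (y - 7)*(y - 4)*(y + 1)**2*(y + 3)*(y + 6).
Partial-fraction decomposition: -14879/(3250*(y + 6)) + 51/(28*(y + 3)) - 79/(800*(y + 1)) + 3/(100*(y + 1)**2) + 3713/(5250*(y - 4)) - 3559/(1248*(y - 7)).
Integrate each term; A/(y−a) gives A·log|y−a|; A/(y−a)² gives −A/(y−a).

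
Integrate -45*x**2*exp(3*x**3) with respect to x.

Let u = 3*x**3, so du = (9*x**2) dx.
Rewriting, the integral becomes -5·∫ e^u du = -5·e^u.
Substituting back, u = 3*x**3.

-5*exp(3*x**3) + C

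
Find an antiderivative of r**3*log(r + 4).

r**4*log(r + 4)/4 - r**4/16 + r**3/3 - 2*r**2 + 16*r - 64*log(r + 4) + C

Use integration by parts with u = log(r + 4), dv = r**3 dr.
Then du = 1/(r + 4) dr and v = r**4/4.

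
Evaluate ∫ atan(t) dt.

Use integration by parts with u = arctan(t), dv = dt.
Then du = 1/(t**2 + 1) dt.

t*atan(t) - log(t**2 + 1)/2 + C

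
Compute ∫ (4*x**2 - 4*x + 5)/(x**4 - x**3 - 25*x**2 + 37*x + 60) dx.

Factor the denominator: (x - 4)*(x - 3)*(x + 1)*(x + 5).
Partial-fraction decomposition: -125/(288*(x + 5)) + 13/(80*(x + 1)) - 29/(32*(x - 3)) + 53/(45*(x - 4)).
Integrate each term: A/(x−a) contributes A·log|x−a|.

53*log(x - 4)/45 - 29*log(x - 3)/32 + 13*log(x + 1)/80 - 125*log(x + 5)/288 + C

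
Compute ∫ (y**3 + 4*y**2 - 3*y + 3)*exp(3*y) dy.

(3*y**3 + 9*y**2 - 15*y + 14)*exp(3*y)/9 + C

Use integration by parts with u = y**3 + 4*y**2 - 3*y + 3, dv = exp(3*y) dy, so v = exp(3*y)/3.
Apply parts 3 times (tabular method): alternate signs, differentiate u down to 0, integrate dv up.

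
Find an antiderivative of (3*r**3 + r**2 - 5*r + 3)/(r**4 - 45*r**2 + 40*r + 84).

657*log(r - 6)/364 - 7*log(r - 2)/36 + log(r + 1)/21 + 157*log(r + 7)/117 + C

Factor the denominator: (r - 6)*(r - 2)*(r + 1)*(r + 7).
Partial-fraction decomposition: 157/(117*(r + 7)) + 1/(21*(r + 1)) - 7/(36*(r - 2)) + 657/(364*(r - 6)).
Integrate each term: A/(r−a) contributes A·log|r−a|.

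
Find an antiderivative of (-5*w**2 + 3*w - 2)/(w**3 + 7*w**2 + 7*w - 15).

Factor the denominator: (w - 1)*(w + 3)*(w + 5).
Partial-fraction decomposition: -71/(6*(w + 5)) + 7/(w + 3) - 1/(6*(w - 1)).
Integrate each term: A/(w−a) contributes A·log|w−a|.

-log(w - 1)/6 + 7*log(w + 3) - 71*log(w + 5)/6 + C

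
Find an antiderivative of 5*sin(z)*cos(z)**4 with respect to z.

Let u = cos(z), so du = (-sin(z)) dz.
Rewriting, the integral becomes -5·∫ u^4 du = -5·u^5/5.
Substituting back, u = cos(z).

-cos(z)**5 + C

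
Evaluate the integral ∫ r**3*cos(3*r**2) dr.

Let u = r², du = 2r dr; rewrite as (1/2)∫ u^1·cos(3u) du.
Now integrate by parts 1 time.

r**2*sin(3*r**2)/6 + cos(3*r**2)/18 + C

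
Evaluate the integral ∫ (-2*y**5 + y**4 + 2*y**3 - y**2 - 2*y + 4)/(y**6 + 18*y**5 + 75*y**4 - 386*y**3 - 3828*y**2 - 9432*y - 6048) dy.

Factor the denominator: (y - 6)*(y + 1)*(y + 4)*(y + 6)**2*(y + 7).
Partial-fraction decomposition: -1961/(13*(y + 7)) + 257257/(1800*(y + 6)) - 4099/(30*(y + 6)**2) + 181/(30*(y + 4)) - 1/(525*(y + 1)) - 3467/(32760*(y - 6)).
Integrate each term; A/(y−a) gives A·log|y−a|; A/(y−a)² gives −A/(y−a).

-3467*log(y - 6)/32760 - log(y + 1)/525 + 181*log(y + 4)/30 + 257257*log(y + 6)/1800 - 1961*log(y + 7)/13 + 4099/(30*y + 180) + C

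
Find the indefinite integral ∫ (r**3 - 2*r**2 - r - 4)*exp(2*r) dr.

Use integration by parts with u = r**3 - 2*r**2 - r - 4, dv = exp(2*r) dr, so v = exp(2*r)/2.
Apply parts 3 times (tabular method): alternate signs, differentiate u down to 0, integrate dv up.

(4*r**3 - 14*r**2 + 10*r - 21)*exp(2*r)/8 + C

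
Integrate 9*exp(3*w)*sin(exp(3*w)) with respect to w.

Let u = exp(3*w), so du = (3*exp(3*w)) dw.
Rewriting, the integral becomes 3·∫ sin(u) du = 3·-cos(u).
Substituting back, u = exp(3*w).

-3*cos(exp(3*w)) + C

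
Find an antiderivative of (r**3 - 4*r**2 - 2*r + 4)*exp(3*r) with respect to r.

Use integration by parts with u = r**3 - 4*r**2 - 2*r + 4, dv = exp(3*r) dr, so v = exp(3*r)/3.
Apply parts 3 times (tabular method): alternate signs, differentiate u down to 0, integrate dv up.

(9*r**3 - 45*r**2 + 12*r + 32)*exp(3*r)/27 + C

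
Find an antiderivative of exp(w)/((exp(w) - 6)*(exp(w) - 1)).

log(exp(w) - 6)/5 - log(exp(w) - 1)/5 + C

Let u = e^w, du = e^w dw.
The integral becomes ∫ du/((u-6)(u-1)); decompose into partial fractions.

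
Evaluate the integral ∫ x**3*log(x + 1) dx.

x**4*log(x + 1)/4 - x**4/16 + x**3/12 - x**2/8 + x/4 - log(x + 1)/4 + C

Use integration by parts with u = log(x + 1), dv = x**3 dx.
Then du = 1/(x + 1) dx and v = x**4/4.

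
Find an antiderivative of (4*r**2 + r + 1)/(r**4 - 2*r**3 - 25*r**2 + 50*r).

Factor the denominator: r*(r - 5)*(r - 2)*(r + 5).
Partial-fraction decomposition: -48/(175*(r + 5)) - 19/(42*(r - 2)) + 53/(75*(r - 5)) + 1/(50*r).
Integrate each term: A/(r−a) contributes A·log|r−a|.

log(r)/50 + 53*log(r - 5)/75 - 19*log(r - 2)/42 - 48*log(r + 5)/175 + C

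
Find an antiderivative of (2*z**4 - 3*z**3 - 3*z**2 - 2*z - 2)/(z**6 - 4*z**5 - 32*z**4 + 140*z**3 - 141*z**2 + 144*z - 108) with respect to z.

911*log(z - 6)/3330 - 23*log(z - 3)/270 - 2*log(z - 1)/35 - 1571*log(z + 6)/13986 - 7*log(z**2 + 1)/740 - atan(z)/370 + C

Factor the denominator: (z - 6)*(z - 3)*(z - 1)*(z + 6)*(z**2 + 1).
Partial-fraction decomposition: -(7*z + 1)/(370*(z**2 + 1)) - 1571/(13986*(z + 6)) - 2/(35*(z - 1)) - 23/(270*(z - 3)) + 911/(3330*(z - 6)).
Integrate each term; A/(z−a) gives A·log|z−a|; the (Bz+D)/(z²+p²) term gives a log and an atan.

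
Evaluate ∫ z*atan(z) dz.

z**2*atan(z)/2 - z/2 + atan(z)/2 + C

Use integration by parts with u = arctan(z), dv = z dz.
Then du = 1/(z**2 + 1) dz.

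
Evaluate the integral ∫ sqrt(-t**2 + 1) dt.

Substitute t = sin(θ), so dt = cos(θ) dθ and the radical becomes sqrt(-t**2 + 1) = cos(θ) by the Pythagorean identity.
Integrate the resulting trig expression in θ, then back-substitute θ = asin(t), sin(θ) = t, cos(θ) = sqrt(-t**2 + 1) (absorbing any constant into C).

t*sqrt(-t**2 + 1)/2 + asin(t)/2 + C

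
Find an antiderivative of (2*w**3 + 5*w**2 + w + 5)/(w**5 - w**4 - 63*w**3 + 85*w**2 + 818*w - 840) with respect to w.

Factor the denominator: (w - 6)*(w - 5)*(w - 1)*(w + 4)*(w + 7).
Partial-fraction decomposition: -443/(3744*(w + 7)) + 47/(1350*(w + 4)) + 13/(800*(w - 1)) - 385/(432*(w - 5)) + 623/(650*(w - 6)).
Integrate each term: A/(w−a) contributes A·log|w−a|.

623*log(w - 6)/650 - 385*log(w - 5)/432 + 13*log(w - 1)/800 + 47*log(w + 4)/1350 - 443*log(w + 7)/3744 + C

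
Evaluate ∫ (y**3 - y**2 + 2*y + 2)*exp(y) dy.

Use integration by parts with u = y**3 - y**2 + 2*y + 2, dv = exp(y) dy, so v = exp(y).
Apply parts 3 times (tabular method): alternate signs, differentiate u down to 0, integrate dv up.

(y**3 - 4*y**2 + 10*y - 8)*exp(y) + C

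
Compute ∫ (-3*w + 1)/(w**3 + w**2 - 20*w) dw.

Factor the denominator: w*(w - 4)*(w + 5).
Partial-fraction decomposition: 16/(45*(w + 5)) - 11/(36*(w - 4)) - 1/(20*w).
Integrate each term: A/(w−a) contributes A·log|w−a|.

-log(w)/20 - 11*log(w - 4)/36 + 16*log(w + 5)/45 + C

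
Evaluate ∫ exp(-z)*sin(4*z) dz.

-exp(-z)*sin(4*z)/17 - 4*exp(-z)*cos(4*z)/17 + C

Let I denote the integral. Integrate by parts with u = sin(4*z), dv = exp(-z) dz, so v = -exp(-z): I = -exp(-z)*sin(4*z) + 4·∫ exp(-z)*cos(4*z) dz.
Apply parts again with u = cos(4*z), dv = exp(-z) dz: ∫ exp(-z)*cos(4*z) dz = -exp(-z)*cos(4*z) − 4·I. Substituting back brings back I: I = -exp(-z)*sin(4*z) - 4*exp(-z)*cos(4*z) − 16·I.
Solving for I: (1 + 16)·I equals the remaining terms, so I = (1/17)·(-exp(-z)*sin(4*z) - 4*exp(-z)*cos(4*z)).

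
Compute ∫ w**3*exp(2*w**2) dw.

(2*w**2 - 1)*exp(2*w**2)/8 + C

Let u = w², du = 2w dw; rewrite as (1/2)∫ u^1·exp(2u) du.
Now integrate by parts 1 time.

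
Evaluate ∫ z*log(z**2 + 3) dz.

z**2*log(z**2 + 3)/2 - z**2/2 + 3*log(z**2 + 3)/2 + C

Let u = z**2 + 3, so du = (2*z) dz.
The integral becomes (1/2)·∫ log(u) du; integrate by parts with u′=log(u), dv′=du.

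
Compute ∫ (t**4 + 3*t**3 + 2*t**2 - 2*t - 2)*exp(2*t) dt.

(4*t**4 + 4*t**3 + 2*t**2 - 10*t - 3)*exp(2*t)/8 + C

Use integration by parts with u = t**4 + 3*t**3 + 2*t**2 - 2*t - 2, dv = exp(2*t) dt, so v = exp(2*t)/2.
Apply parts 4 times (tabular method): alternate signs, differentiate u down to 0, integrate dv up.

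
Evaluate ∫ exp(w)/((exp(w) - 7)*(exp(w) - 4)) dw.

Let u = e^w, du = e^w dw.
The integral becomes ∫ du/((u-4)(u-7)); decompose into partial fractions.

log(exp(w) - 7)/3 - log(exp(w) - 4)/3 + C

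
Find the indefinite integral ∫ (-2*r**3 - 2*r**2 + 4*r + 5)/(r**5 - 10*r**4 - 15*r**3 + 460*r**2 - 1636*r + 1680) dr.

-475*log(r - 6)/104 + 275*log(r - 5)/36 - 139*log(r - 4)/44 + 11*log(r - 2)/216 + 565*log(r + 7)/15444 + C

Factor the denominator: (r - 6)*(r - 5)*(r - 4)*(r - 2)*(r + 7).
Partial-fraction decomposition: 565/(15444*(r + 7)) + 11/(216*(r - 2)) - 139/(44*(r - 4)) + 275/(36*(r - 5)) - 475/(104*(r - 6)).
Integrate each term: A/(r−a) contributes A·log|r−a|.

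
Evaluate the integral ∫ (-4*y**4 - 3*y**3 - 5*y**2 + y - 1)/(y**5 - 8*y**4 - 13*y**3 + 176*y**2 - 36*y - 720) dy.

Factor the denominator: (y - 6)*(y - 5)*(y - 3)*(y + 2)*(y + 4).
Partial-fraction decomposition: -131/(180*(y + 4)) + 9/(80*(y + 2)) - 32/(15*(y - 3)) + 214/(9*(y - 5)) - 6007/(240*(y - 6)).
Integrate each term: A/(y−a) contributes A·log|y−a|.

-6007*log(y - 6)/240 + 214*log(y - 5)/9 - 32*log(y - 3)/15 + 9*log(y + 2)/80 - 131*log(y + 4)/180 + C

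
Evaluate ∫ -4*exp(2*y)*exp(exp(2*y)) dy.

Let u = exp(2*y), so du = (2*exp(2*y)) dy.
Rewriting, the integral becomes -2·∫ e^u du = -2·e^u.
Substituting back, u = exp(2*y).

-2*exp(exp(2*y)) + C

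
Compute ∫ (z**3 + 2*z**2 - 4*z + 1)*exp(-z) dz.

(-z**3 - 5*z**2 - 6*z - 7)*exp(-z) + C

Use integration by parts with u = z**3 + 2*z**2 - 4*z + 1, dv = exp(-z) dz, so v = -exp(-z).
Apply parts 3 times (tabular method): alternate signs, differentiate u down to 0, integrate dv up.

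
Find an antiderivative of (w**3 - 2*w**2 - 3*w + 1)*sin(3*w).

-w**3*cos(3*w)/3 + w**2*sin(3*w)/3 + 2*w**2*cos(3*w)/3 - 4*w*sin(3*w)/9 + 11*w*cos(3*w)/9 - 11*sin(3*w)/27 - 13*cos(3*w)/27 + C

Use integration by parts with u = w**3 - 2*w**2 - 3*w + 1, dv = sin(3*w) dw, so v = -cos(3*w)/3.
Apply parts 3 times (tabular method): alternate signs, differentiate u down to 0, integrate dv up.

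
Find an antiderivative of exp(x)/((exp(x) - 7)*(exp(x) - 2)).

Let u = e^x, du = e^x dx.
The integral becomes ∫ du/((u-7)(u-2)); decompose into partial fractions.

log(exp(x) - 7)/5 - log(exp(x) - 2)/5 + C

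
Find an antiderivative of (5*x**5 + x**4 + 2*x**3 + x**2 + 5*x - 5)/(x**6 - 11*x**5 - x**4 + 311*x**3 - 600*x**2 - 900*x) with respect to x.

log(x)/180 - 10837229*log(x - 6)/213444 + 1103*log(x - 5)/20 - 5*log(x + 1)/392 + 3051*log(x + 5)/4840 - 40669/(462*x - 2772) + C

Factor the denominator: x*(x - 6)**2*(x - 5)*(x + 1)*(x + 5).
Partial-fraction decomposition: 3051/(4840*(x + 5)) - 5/(392*(x + 1)) + 1103/(20*(x - 5)) - 10837229/(213444*(x - 6)) + 40669/(462*(x - 6)**2) + 1/(180*x).
Integrate each term; A/(x−a) gives A·log|x−a|; A/(x−a)² gives −A/(x−a).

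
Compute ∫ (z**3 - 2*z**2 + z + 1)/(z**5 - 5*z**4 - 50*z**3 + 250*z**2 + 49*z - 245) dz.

Factor the denominator: (z - 7)*(z - 5)*(z - 1)*(z + 1)*(z + 7).
Partial-fraction decomposition: -149/(2688*(z + 7)) + 1/(192*(z + 1)) + 1/(384*(z - 1)) - 9/(64*(z - 5)) + 253/(1344*(z - 7)).
Integrate each term: A/(z−a) contributes A·log|z−a|.

253*log(z - 7)/1344 - 9*log(z - 5)/64 + log(z - 1)/384 + log(z + 1)/192 - 149*log(z + 7)/2688 + C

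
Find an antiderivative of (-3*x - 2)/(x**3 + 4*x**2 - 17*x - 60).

-2*log(x - 4)/9 - log(x + 3)/2 + 13*log(x + 5)/18 + C

Factor the denominator: (x - 4)*(x + 3)*(x + 5).
Partial-fraction decomposition: 13/(18*(x + 5)) - 1/(2*(x + 3)) - 2/(9*(x - 4)).
Integrate each term: A/(x−a) contributes A·log|x−a|.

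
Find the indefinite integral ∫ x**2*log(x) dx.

Use integration by parts with u = log(x), dv = x**2 dx.
Then du = 1/x dx and v = x**3/3.

x**3*log(x)/3 - x**3/9 + C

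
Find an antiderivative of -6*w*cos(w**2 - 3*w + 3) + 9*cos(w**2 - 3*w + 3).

Let u = w**2 - 3*w + 3, so du = (2*w - 3) dw.
Rewriting, the integral becomes -3·∫ cos(u) du = -3·sin(u).
Substituting back, u = w**2 - 3*w + 3.

-3*sin(w**2 - 3*w + 3) + C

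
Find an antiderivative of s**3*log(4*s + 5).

s**4*log(4*s + 5)/4 - s**4/16 + 5*s**3/48 - 25*s**2/128 + 125*s/256 - 625*log(4*s + 5)/1024 + C

Use integration by parts with u = log(4*s + 5), dv = s**3 ds.
Then du = 4/(4*s + 5) ds and v = s**4/4.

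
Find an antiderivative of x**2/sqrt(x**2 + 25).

Substitute x = 5·tan(θ), so dx = 5·sec(θ)^2 dθ and the radical becomes sqrt(x**2 + 25) = 5·sec(θ) by the Pythagorean identity.
Integrate the resulting trig expression in θ, then back-substitute tan(θ) = x/5, sec(θ) = sqrt(x**2 + 25)/5 (absorbing any constant into C).

x*sqrt(x**2 + 25)/2 - 25*log(x + sqrt(x**2 + 25))/2 + C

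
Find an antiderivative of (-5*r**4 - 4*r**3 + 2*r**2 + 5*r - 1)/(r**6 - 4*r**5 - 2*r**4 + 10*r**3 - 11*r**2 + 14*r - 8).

Factor the denominator: (r - 4)*(r - 1)**2*(r + 2)*(r**2 + 1).
Partial-fraction decomposition: (54*r + 97)/(170*(r**2 + 1)) + 17/(90*(r + 2)) + 10/(9*(r - 1)) + 1/(6*(r - 1)**2) - 55/(34*(r - 4)).
Integrate each term; A/(r−a) gives A·log|r−a|; the (Br+D)/(r²+p²) term gives a log and an atan.

-55*log(r - 4)/34 + 10*log(r - 1)/9 + 17*log(r + 2)/90 + 27*log(r**2 + 1)/170 + 97*atan(r)/170 - 1/(6*r - 6) + C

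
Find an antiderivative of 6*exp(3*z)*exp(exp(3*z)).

2*exp(exp(3*z)) + C

Let u = exp(3*z), so du = (3*exp(3*z)) dz.
Rewriting, the integral becomes 2·∫ e^u du = 2·e^u.
Substituting back, u = exp(3*z).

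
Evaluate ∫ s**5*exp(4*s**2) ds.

(8*s**4 - 4*s**2 + 1)*exp(4*s**2)/64 + C

Let u = s², du = 2s ds; rewrite as (1/2)∫ u^2·exp(4u) du.
Now integrate by parts 2 times.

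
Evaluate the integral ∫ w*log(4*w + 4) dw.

Use integration by parts with u = log(4*w + 4), dv = w dw.
Then du = 4/(4*w + 4) dw and v = w**2/2.

w**2*log(4*w + 4)/2 - w**2/4 + w/2 - log(w + 1)/2 + C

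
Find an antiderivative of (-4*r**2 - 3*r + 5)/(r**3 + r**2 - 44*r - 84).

-212*log(r - 7)/117 + 5*log(r + 2)/36 - 121*log(r + 6)/52 + C

Factor the denominator: (r - 7)*(r + 2)*(r + 6).
Partial-fraction decomposition: -121/(52*(r + 6)) + 5/(36*(r + 2)) - 212/(117*(r - 7)).
Integrate each term: A/(r−a) contributes A·log|r−a|.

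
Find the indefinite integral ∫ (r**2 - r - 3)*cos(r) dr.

Use integration by parts with u = r**2 - r - 3, dv = cos(r) dr, so v = sin(r).
Apply parts 2 times (tabular method): alternate signs, differentiate u down to 0, integrate dv up.

r**2*sin(r) - r*sin(r) + 2*r*cos(r) - 5*sin(r) - cos(r) + C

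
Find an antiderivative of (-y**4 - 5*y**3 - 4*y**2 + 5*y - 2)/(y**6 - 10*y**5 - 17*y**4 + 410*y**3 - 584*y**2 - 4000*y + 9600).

Factor the denominator: (y - 6)*(y - 5)*(y - 4)**2*(y + 4)*(y + 5).
Partial-fraction decomposition: 127/(8910*(y + 5)) - 11/(2880*(y + 4)) - 47129/(5184*(y - 4)) - 311/(72*(y - 4)**2) + 1327/(90*(y - 5)) - 623/(110*(y - 6)).
Integrate each term; A/(y−a) gives A·log|y−a|; A/(y−a)² gives −A/(y−a).

-623*log(y - 6)/110 + 1327*log(y - 5)/90 - 47129*log(y - 4)/5184 - 11*log(y + 4)/2880 + 127*log(y + 5)/8910 + 311/(72*y - 288) + C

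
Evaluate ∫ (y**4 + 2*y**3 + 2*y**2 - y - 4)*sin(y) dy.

Use integration by parts with u = y**4 + 2*y**3 + 2*y**2 - y - 4, dv = sin(y) dy, so v = -cos(y).
Apply parts 4 times (tabular method): alternate signs, differentiate u down to 0, integrate dv up.

-y**4*cos(y) + 4*y**3*sin(y) - 2*y**3*cos(y) + 6*y**2*sin(y) + 10*y**2*cos(y) - 20*y*sin(y) + 13*y*cos(y) - 13*sin(y) - 16*cos(y) + C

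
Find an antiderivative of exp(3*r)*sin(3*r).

Let I denote the integral. Integrate by parts with u = sin(3*r), dv = exp(3*r) dr, so v = exp(3*r)/3: I = exp(3*r)*sin(3*r)/3 − ∫ exp(3*r)*cos(3*r) dr.
Apply parts again with u = cos(3*r), dv = exp(3*r) dr: ∫ exp(3*r)*cos(3*r) dr = exp(3*r)*cos(3*r)/3 + I. Substituting back brings back I: I = exp(3*r)*sin(3*r)/3 - exp(3*r)*cos(3*r)/3 − I.
Solving for I: (1 + 1)·I equals the remaining terms, so I = (1/2)·(exp(3*r)*sin(3*r)/3 - exp(3*r)*cos(3*r)/3).

exp(3*r)*sin(3*r)/6 - exp(3*r)*cos(3*r)/6 + C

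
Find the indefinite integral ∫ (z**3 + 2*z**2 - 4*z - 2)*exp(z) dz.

(z**3 - z**2 - 2*z)*exp(z) + C

Use integration by parts with u = z**3 + 2*z**2 - 4*z - 2, dv = exp(z) dz, so v = exp(z).
Apply parts 3 times (tabular method): alternate signs, differentiate u down to 0, integrate dv up.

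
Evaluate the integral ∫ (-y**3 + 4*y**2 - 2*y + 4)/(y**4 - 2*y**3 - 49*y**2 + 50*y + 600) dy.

-8*log(y - 6)/11 + 31*log(y - 5)/90 + 14*log(y + 4)/9 - 239*log(y + 5)/110 + C

Factor the denominator: (y - 6)*(y - 5)*(y + 4)*(y + 5).
Partial-fraction decomposition: -239/(110*(y + 5)) + 14/(9*(y + 4)) + 31/(90*(y - 5)) - 8/(11*(y - 6)).
Integrate each term: A/(y−a) contributes A·log|y−a|.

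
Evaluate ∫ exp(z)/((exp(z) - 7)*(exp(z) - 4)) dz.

log(exp(z) - 7)/3 - log(exp(z) - 4)/3 + C

Let u = e^z, du = e^z dz.
The integral becomes ∫ du/((u-4)(u-7)); decompose into partial fractions.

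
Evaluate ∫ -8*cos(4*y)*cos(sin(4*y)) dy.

Let u = sin(4*y), so du = (4*cos(4*y)) dy.
Rewriting, the integral becomes -2·∫ cos(u) du = -2·sin(u).
Substituting back, u = sin(4*y).

-2*sin(sin(4*y)) + C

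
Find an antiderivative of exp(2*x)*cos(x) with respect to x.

Let I denote the integral. Integrate by parts with u = cos(x), dv = exp(2*x) dx, so v = exp(2*x)/2: I = exp(2*x)*cos(x)/2 + (1/2)·∫ exp(2*x)*sin(x) dx.
Apply parts again with u = sin(x), dv = exp(2*x) dx: ∫ exp(2*x)*sin(x) dx = exp(2*x)*sin(x)/2 − (1/2)·I. Substituting back brings back I: I = exp(2*x)*sin(x)/4 + exp(2*x)*cos(x)/2 − (1/4)·I.
Solving for I: (1 + 1/4)·I equals the remaining terms, so I = (4/5)·(exp(2*x)*sin(x)/4 + exp(2*x)*cos(x)/2).

exp(2*x)*sin(x)/5 + 2*exp(2*x)*cos(x)/5 + C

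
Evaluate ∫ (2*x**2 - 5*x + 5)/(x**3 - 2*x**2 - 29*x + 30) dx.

47*log(x - 6)/55 - log(x - 1)/15 + 40*log(x + 5)/33 + C

Factor the denominator: (x - 6)*(x - 1)*(x + 5).
Partial-fraction decomposition: 40/(33*(x + 5)) - 1/(15*(x - 1)) + 47/(55*(x - 6)).
Integrate each term: A/(x−a) contributes A·log|x−a|.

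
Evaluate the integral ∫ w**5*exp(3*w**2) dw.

(9*w**4 - 6*w**2 + 2)*exp(3*w**2)/54 + C

Let u = w², du = 2w dw; rewrite as (1/2)∫ u^2·exp(3u) du.
Now integrate by parts 2 times.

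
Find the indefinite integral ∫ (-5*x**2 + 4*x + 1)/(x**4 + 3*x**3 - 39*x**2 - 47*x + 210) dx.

-13*log(x - 5)/36 + 11*log(x - 2)/135 - 7*log(x + 3)/20 + 17*log(x + 7)/27 + C

Factor the denominator: (x - 5)*(x - 2)*(x + 3)*(x + 7).
Partial-fraction decomposition: 17/(27*(x + 7)) - 7/(20*(x + 3)) + 11/(135*(x - 2)) - 13/(36*(x - 5)).
Integrate each term: A/(x−a) contributes A·log|x−a|.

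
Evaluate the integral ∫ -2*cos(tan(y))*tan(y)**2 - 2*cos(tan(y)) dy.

Let u = tan(y), so du = (tan(y)**2 + 1) dy.
Rewriting, the integral becomes -2·∫ cos(u) du = -2·sin(u).
Substituting back, u = tan(y).

-2*sin(tan(y)) + C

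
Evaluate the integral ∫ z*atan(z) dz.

Use integration by parts with u = arctan(z), dv = z dz.
Then du = 1/(z**2 + 1) dz.

z**2*atan(z)/2 - z/2 + atan(z)/2 + C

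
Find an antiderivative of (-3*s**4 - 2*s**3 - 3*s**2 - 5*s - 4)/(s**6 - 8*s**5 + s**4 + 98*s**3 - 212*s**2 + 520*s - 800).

Factor the denominator: (s - 5)**2*(s - 2)*(s + 4)*(s**2 + 4).
Partial-fraction decomposition: (1491*s + 2206)/(33640*(s**2 + 4)) + 28/(405*(s + 4)) - 5/(24*(s - 2)) + 6463/(68121*(s - 5)) - 743/(261*(s - 5)**2).
Integrate each term; A/(s−a) gives A·log|s−a|; the (Bs+D)/(s²+p²) term gives a log and an atan.

6463*log(s - 5)/68121 - 5*log(s - 2)/24 + 28*log(s + 4)/405 + 1491*log(s**2 + 4)/67280 + 1103*atan(s/2)/33640 + 743/(261*s - 1305) + C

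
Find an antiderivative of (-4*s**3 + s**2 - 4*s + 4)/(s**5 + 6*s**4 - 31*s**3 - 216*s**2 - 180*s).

Factor the denominator: s*(s - 6)*(s + 1)*(s + 5)*(s + 6).
Partial-fraction decomposition: 116/(45*(s + 6)) - 549/(220*(s + 5)) + 13/(140*(s + 1)) - 106/(693*(s - 6)) - 1/(45*s).
Integrate each term: A/(s−a) contributes A·log|s−a|.

-log(s)/45 - 106*log(s - 6)/693 + 13*log(s + 1)/140 - 549*log(s + 5)/220 + 116*log(s + 6)/45 + C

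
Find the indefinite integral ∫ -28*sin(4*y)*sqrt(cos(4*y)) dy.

Let u = cos(4*y), so du = (-4*sin(4*y)) dy.
Rewriting, the integral becomes 7·∫ √u du = 7·(2/3)u^(3/2).
Substituting back, u = cos(4*y).

14*cos(4*y)**(3/2)/3 + C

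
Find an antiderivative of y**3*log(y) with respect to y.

y**4*log(y)/4 - y**4/16 + C

Use integration by parts with u = log(y), dv = y**3 dy.
Then du = 1/y dy and v = y**4/4.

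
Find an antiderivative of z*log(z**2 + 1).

z**2*log(z**2 + 1)/2 - z**2/2 + log(z**2 + 1)/2 + C

Let u = z**2 + 1, so du = (2*z) dz.
The integral becomes (1/2)·∫ log(u) du; integrate by parts with u′=log(u), dv′=du.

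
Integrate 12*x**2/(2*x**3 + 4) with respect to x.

2*log(2*x**3 + 4) + C

Let u = 2*x**3 + 4, so du = (6*x**2) dx.
Rewriting, the integral becomes 2·∫ 1/u du = 2·log(u).
Substituting back, u = 2*x**3 + 4.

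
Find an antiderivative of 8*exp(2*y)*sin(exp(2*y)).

Let u = exp(2*y), so du = (2*exp(2*y)) dy.
Rewriting, the integral becomes 4·∫ sin(u) du = 4·-cos(u).
Substituting back, u = exp(2*y).

-4*cos(exp(2*y)) + C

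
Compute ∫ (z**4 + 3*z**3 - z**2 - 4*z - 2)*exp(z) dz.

Use integration by parts with u = z**4 + 3*z**3 - z**2 - 4*z - 2, dv = exp(z) dz, so v = exp(z).
Apply parts 4 times (tabular method): alternate signs, differentiate u down to 0, integrate dv up.

(z**4 - z**3 + 2*z**2 - 8*z + 6)*exp(z) + C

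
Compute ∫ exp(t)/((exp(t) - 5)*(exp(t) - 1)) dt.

Let u = e^t, du = e^t dt.
The integral becomes ∫ du/((u-1)(u-5)); decompose into partial fractions.

log(exp(t) - 5)/4 - log(exp(t) - 1)/4 + C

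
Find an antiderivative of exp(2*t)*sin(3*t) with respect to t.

Let I denote the integral. Integrate by parts with u = sin(3*t), dv = exp(2*t) dt, so v = exp(2*t)/2: I = exp(2*t)*sin(3*t)/2 − (3/2)·∫ exp(2*t)*cos(3*t) dt.
Apply parts again with u = cos(3*t), dv = exp(2*t) dt: ∫ exp(2*t)*cos(3*t) dt = exp(2*t)*cos(3*t)/2 + (3/2)·I. Substituting back brings back I: I = exp(2*t)*sin(3*t)/2 - 3*exp(2*t)*cos(3*t)/4 − (9/4)·I.
Solving for I: (1 + 9/4)·I equals the remaining terms, so I = (4/13)·(exp(2*t)*sin(3*t)/2 - 3*exp(2*t)*cos(3*t)/4).

2*exp(2*t)*sin(3*t)/13 - 3*exp(2*t)*cos(3*t)/13 + C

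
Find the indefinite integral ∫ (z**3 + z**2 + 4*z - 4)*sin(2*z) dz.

Use integration by parts with u = z**3 + z**2 + 4*z - 4, dv = sin(2*z) dz, so v = -cos(2*z)/2.
Apply parts 3 times (tabular method): alternate signs, differentiate u down to 0, integrate dv up.

-z**3*cos(2*z)/2 + 3*z**2*sin(2*z)/4 - z**2*cos(2*z)/2 + z*sin(2*z)/2 - 5*z*cos(2*z)/4 + 5*sin(2*z)/8 + 9*cos(2*z)/4 + C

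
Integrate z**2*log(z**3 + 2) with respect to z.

Let u = z**3 + 2, so du = (3*z**2) dz.
The integral becomes (1/3)·∫ log(u) du; integrate by parts with u′=log(u), dv′=du.

z**3*log(z**3 + 2)/3 - z**3/3 + 2*log(z**3 + 2)/3 + C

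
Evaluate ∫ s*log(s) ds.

Use integration by parts with u = log(s), dv = s ds.
Then du = 1/s ds and v = s**2/2.

s**2*log(s)/2 - s**2/4 + C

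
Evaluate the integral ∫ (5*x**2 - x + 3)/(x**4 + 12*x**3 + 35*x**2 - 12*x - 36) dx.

log(x - 1)/14 - 9*log(x + 1)/50 + 19*log(x + 6)/175 - 27/(5*x + 30) + C

Factor the denominator: (x - 1)*(x + 1)*(x + 6)**2.
Partial-fraction decomposition: 19/(175*(x + 6)) + 27/(5*(x + 6)**2) - 9/(50*(x + 1)) + 1/(14*(x - 1)).
Integrate each term; A/(x−a) gives A·log|x−a|; A/(x−a)² gives −A/(x−a).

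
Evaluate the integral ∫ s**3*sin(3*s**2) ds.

-s**2*cos(3*s**2)/6 + sin(3*s**2)/18 + C

Let u = s², du = 2s ds; rewrite as (1/2)∫ u^1·sin(3u) du.
Now integrate by parts 1 time.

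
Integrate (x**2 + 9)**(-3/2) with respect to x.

Substitute x = 3·tan(θ), so dx = 3·sec(θ)^2 dθ and the radical becomes sqrt(x**2 + 9) = 3·sec(θ) by the Pythagorean identity.
Integrate the resulting trig expression in θ, then back-substitute tan(θ) = x/3, sec(θ) = sqrt(x**2 + 9)/3 (absorbing any constant into C).

x/(9*sqrt(x**2 + 9)) + C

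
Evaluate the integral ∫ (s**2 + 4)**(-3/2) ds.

s/(4*sqrt(s**2 + 4)) + C

Substitute s = 2·tan(θ), so ds = 2·sec(θ)^2 dθ and the radical becomes sqrt(s**2 + 4) = 2·sec(θ) by the Pythagorean identity.
Integrate the resulting trig expression in θ, then back-substitute tan(θ) = s/2, sec(θ) = sqrt(s**2 + 4)/2 (absorbing any constant into C).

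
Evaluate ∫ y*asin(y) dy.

y**2*asin(y)/2 + y*sqrt(-y**2 + 1)/4 - asin(y)/4 + C

Use integration by parts with u = arcsin(y), dv = y dy.
Then du = 1/sqrt(-y**2 + 1) dy.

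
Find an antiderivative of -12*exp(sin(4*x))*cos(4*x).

Let u = sin(4*x), so du = (4*cos(4*x)) dx.
Rewriting, the integral becomes -3·∫ e^u du = -3·e^u.
Substituting back, u = sin(4*x).

-3*exp(sin(4*x)) + C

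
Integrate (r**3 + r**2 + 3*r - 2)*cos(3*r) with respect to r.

Use integration by parts with u = r**3 + r**2 + 3*r - 2, dv = cos(3*r) dr, so v = sin(3*r)/3.
Apply parts 3 times (tabular method): alternate signs, differentiate u down to 0, integrate dv up.

r**3*sin(3*r)/3 + r**2*sin(3*r)/3 + r**2*cos(3*r)/3 + 7*r*sin(3*r)/9 + 2*r*cos(3*r)/9 - 20*sin(3*r)/27 + 7*cos(3*r)/27 + C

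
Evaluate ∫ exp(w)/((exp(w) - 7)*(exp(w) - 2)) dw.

log(exp(w) - 7)/5 - log(exp(w) - 2)/5 + C

Let u = e^w, du = e^w dw.
The integral becomes ∫ du/((u-7)(u-2)); decompose into partial fractions.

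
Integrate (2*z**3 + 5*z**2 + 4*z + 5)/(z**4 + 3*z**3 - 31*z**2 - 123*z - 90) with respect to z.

Factor the denominator: (z - 6)*(z + 1)*(z + 3)*(z + 5).
Partial-fraction decomposition: 35/(22*(z + 5)) - 4/(9*(z + 3)) - 1/(14*(z + 1)) + 641/(693*(z - 6)).
Integrate each term: A/(z−a) contributes A·log|z−a|.

641*log(z - 6)/693 - log(z + 1)/14 - 4*log(z + 3)/9 + 35*log(z + 5)/22 + C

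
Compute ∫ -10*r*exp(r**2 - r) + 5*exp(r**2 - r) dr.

Let u = r**2 - r, so du = (2*r - 1) dr.
Rewriting, the integral becomes -5·∫ e^u du = -5·e^u.
Substituting back, u = r**2 - r.

-5*exp(r**2 - r) + C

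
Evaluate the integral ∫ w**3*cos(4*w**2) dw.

Let u = w², du = 2w dw; rewrite as (1/2)∫ u^1·cos(4u) du.
Now integrate by parts 1 time.

w**2*sin(4*w**2)/8 + cos(4*w**2)/32 + C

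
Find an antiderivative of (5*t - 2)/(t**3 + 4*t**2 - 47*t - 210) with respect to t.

11*log(t - 7)/52 + 9*log(t + 5)/4 - 32*log(t + 6)/13 + C

Factor the denominator: (t - 7)*(t + 5)*(t + 6).
Partial-fraction decomposition: -32/(13*(t + 6)) + 9/(4*(t + 5)) + 11/(52*(t - 7)).
Integrate each term: A/(t−a) contributes A·log|t−a|.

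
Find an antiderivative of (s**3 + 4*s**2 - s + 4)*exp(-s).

Use integration by parts with u = s**3 + 4*s**2 - s + 4, dv = exp(-s) ds, so v = -exp(-s).
Apply parts 3 times (tabular method): alternate signs, differentiate u down to 0, integrate dv up.

(-s**3 - 7*s**2 - 13*s - 17)*exp(-s) + C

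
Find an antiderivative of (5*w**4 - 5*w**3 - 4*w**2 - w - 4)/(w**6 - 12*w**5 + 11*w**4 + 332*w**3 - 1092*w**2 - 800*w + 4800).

2623*log(w - 6)/176 - 2391*log(w - 5)/70 + 6277*log(w - 4)/324 + 17*log(w + 2)/1008 - 1217*log(w + 5)/8910 - 74/(9*w - 36) + C

Factor the denominator: (w - 6)*(w - 5)*(w - 4)**2*(w + 2)*(w + 5).
Partial-fraction decomposition: -1217/(8910*(w + 5)) + 17/(1008*(w + 2)) + 6277/(324*(w - 4)) + 74/(9*(w - 4)**2) - 2391/(70*(w - 5)) + 2623/(176*(w - 6)).
Integrate each term; A/(w−a) gives A·log|w−a|; A/(w−a)² gives −A/(w−a).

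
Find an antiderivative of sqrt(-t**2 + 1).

t*sqrt(-t**2 + 1)/2 + asin(t)/2 + C

Substitute t = sin(θ), so dt = cos(θ) dθ and the radical becomes sqrt(-t**2 + 1) = cos(θ) by the Pythagorean identity.
Integrate the resulting trig expression in θ, then back-substitute θ = asin(t), sin(θ) = t, cos(θ) = sqrt(-t**2 + 1) (absorbing any constant into C).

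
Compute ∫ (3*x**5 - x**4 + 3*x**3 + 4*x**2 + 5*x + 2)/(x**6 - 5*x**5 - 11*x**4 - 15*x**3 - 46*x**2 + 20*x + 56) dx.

Factor the denominator: (x - 7)*(x - 1)*(x + 1)*(x + 2)*(x**2 + 4).
Partial-fraction decomposition: (111*x + 35)/(265*(x**2 + 4)) + 16/(27*(x + 2)) - 3/(40*(x + 1)) - 4/(45*(x - 1)) + 24641/(11448*(x - 7)).
Integrate each term; A/(x−a) gives A·log|x−a|; the (Bx+D)/(x²+p²) term gives a log and an atan.

24641*log(x - 7)/11448 - 4*log(x - 1)/45 - 3*log(x + 1)/40 + 16*log(x + 2)/27 + 111*log(x**2 + 4)/530 + 7*atan(x/2)/106 + C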